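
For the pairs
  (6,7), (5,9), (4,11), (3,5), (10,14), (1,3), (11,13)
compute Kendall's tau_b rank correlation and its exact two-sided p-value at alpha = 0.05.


Step 1: Enumerate the 21 unordered pairs (i,j) with i<j and classify each by sign(x_j-x_i) * sign(y_j-y_i).
  (1,2):dx=-1,dy=+2->D; (1,3):dx=-2,dy=+4->D; (1,4):dx=-3,dy=-2->C; (1,5):dx=+4,dy=+7->C
  (1,6):dx=-5,dy=-4->C; (1,7):dx=+5,dy=+6->C; (2,3):dx=-1,dy=+2->D; (2,4):dx=-2,dy=-4->C
  (2,5):dx=+5,dy=+5->C; (2,6):dx=-4,dy=-6->C; (2,7):dx=+6,dy=+4->C; (3,4):dx=-1,dy=-6->C
  (3,5):dx=+6,dy=+3->C; (3,6):dx=-3,dy=-8->C; (3,7):dx=+7,dy=+2->C; (4,5):dx=+7,dy=+9->C
  (4,6):dx=-2,dy=-2->C; (4,7):dx=+8,dy=+8->C; (5,6):dx=-9,dy=-11->C; (5,7):dx=+1,dy=-1->D
  (6,7):dx=+10,dy=+10->C
Step 2: C = 17, D = 4, total pairs = 21.
Step 3: tau = (C - D)/(n(n-1)/2) = (17 - 4)/21 = 0.619048.
Step 4: Exact two-sided p-value (enumerate n! = 5040 permutations of y under H0): p = 0.069048.
Step 5: alpha = 0.05. fail to reject H0.

tau_b = 0.6190 (C=17, D=4), p = 0.069048, fail to reject H0.


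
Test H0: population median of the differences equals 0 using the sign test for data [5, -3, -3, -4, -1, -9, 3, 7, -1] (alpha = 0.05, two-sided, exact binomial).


Step 1: Discard zero differences. Original n = 9; n_eff = number of nonzero differences = 9.
Nonzero differences (with sign): +5, -3, -3, -4, -1, -9, +3, +7, -1
Step 2: Count signs: positive = 3, negative = 6.
Step 3: Under H0: P(positive) = 0.5, so the number of positives S ~ Bin(9, 0.5).
Step 4: Two-sided exact p-value = sum of Bin(9,0.5) probabilities at or below the observed probability = 0.507812.
Step 5: alpha = 0.05. fail to reject H0.

n_eff = 9, pos = 3, neg = 6, p = 0.507812, fail to reject H0.


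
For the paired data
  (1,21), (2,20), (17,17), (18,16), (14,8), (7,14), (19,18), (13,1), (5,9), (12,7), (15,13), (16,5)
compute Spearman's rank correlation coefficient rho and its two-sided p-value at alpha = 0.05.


Step 1: Rank x and y separately (midranks; no ties here).
rank(x): 1->1, 2->2, 17->10, 18->11, 14->7, 7->4, 19->12, 13->6, 5->3, 12->5, 15->8, 16->9
rank(y): 21->12, 20->11, 17->9, 16->8, 8->4, 14->7, 18->10, 1->1, 9->5, 7->3, 13->6, 5->2
Step 2: d_i = R_x(i) - R_y(i); compute d_i^2.
  (1-12)^2=121, (2-11)^2=81, (10-9)^2=1, (11-8)^2=9, (7-4)^2=9, (4-7)^2=9, (12-10)^2=4, (6-1)^2=25, (3-5)^2=4, (5-3)^2=4, (8-6)^2=4, (9-2)^2=49
sum(d^2) = 320.
Step 3: rho = 1 - 6*320 / (12*(12^2 - 1)) = 1 - 1920/1716 = -0.118881.
Step 4: Under H0, t = rho * sqrt((n-2)/(1-rho^2)) = -0.3786 ~ t(10).
Step 5: Two-sided p-value from the t-distribution with 10 df = 0.712884.
Step 6: alpha = 0.05. fail to reject H0.

rho = -0.1189, p = 0.712884, fail to reject H0 at alpha = 0.05.


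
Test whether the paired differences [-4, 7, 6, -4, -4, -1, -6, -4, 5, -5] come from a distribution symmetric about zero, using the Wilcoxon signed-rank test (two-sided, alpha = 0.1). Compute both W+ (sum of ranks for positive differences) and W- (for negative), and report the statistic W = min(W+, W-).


Step 1: Drop any zero differences (none here) and take |d_i|.
|d| = [4, 7, 6, 4, 4, 1, 6, 4, 5, 5]
Step 2: Midrank |d_i| (ties get averaged ranks).
ranks: |4|->3.5, |7|->10, |6|->8.5, |4|->3.5, |4|->3.5, |1|->1, |6|->8.5, |4|->3.5, |5|->6.5, |5|->6.5
Step 3: Attach original signs; sum ranks with positive sign and with negative sign.
W+ = 10 + 8.5 + 6.5 = 25
W- = 3.5 + 3.5 + 3.5 + 1 + 8.5 + 3.5 + 6.5 = 30
(Check: W+ + W- = 55 should equal n(n+1)/2 = 55.)
Step 4: Test statistic W = min(W+, W-) = 25.
Step 5: Ties in |d|, so use the tie-corrected normal approximation.
        E[W] = n(n+1)/4 = 10*11/4 = 27.5.
        Tie groups: |d|=4 (t=4), |d|=5 (t=2), |d|=6 (t=2); sum(t^3 - t) = 72.
        Var[W] = n(n+1)(2n+1)/24 - sum(t^3-t)/48 = 2310/24 - 72/48 = 94.75.
        z = (W - E[W]) / sqrt(Var[W]) = (25 - 27.5) / 9.7340 = -0.2568.
        Two-sided p = 2*Phi(z) = 0.797308.
Step 6: alpha = 0.1. fail to reject H0.

W+ = 25, W- = 30, W = min = 25, p = 0.797308, fail to reject H0.


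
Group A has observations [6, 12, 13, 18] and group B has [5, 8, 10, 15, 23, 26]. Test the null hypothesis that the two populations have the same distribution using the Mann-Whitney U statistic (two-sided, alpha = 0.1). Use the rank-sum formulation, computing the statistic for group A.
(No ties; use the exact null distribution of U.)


Step 1: Combine and sort all 10 observations; assign midranks.
sorted (value, group): (5,Y), (6,X), (8,Y), (10,Y), (12,X), (13,X), (15,Y), (18,X), (23,Y), (26,Y)
ranks: 5->1, 6->2, 8->3, 10->4, 12->5, 13->6, 15->7, 18->8, 23->9, 26->10
Step 2: Rank sum for X: R1 = 2 + 5 + 6 + 8 = 21.
Step 3: U_X = R1 - n1(n1+1)/2 = 21 - 4*5/2 = 21 - 10 = 11.
       U_Y = n1*n2 - U_X = 24 - 11 = 13.
Step 4: No ties, so the exact null distribution of U (based on enumerating the C(10,4) = 210 equally likely rank assignments) gives the two-sided p-value.
Step 5: p-value = 0.914286; compare to alpha = 0.1. fail to reject H0.

U_X = 11, p = 0.914286, fail to reject H0 at alpha = 0.1.


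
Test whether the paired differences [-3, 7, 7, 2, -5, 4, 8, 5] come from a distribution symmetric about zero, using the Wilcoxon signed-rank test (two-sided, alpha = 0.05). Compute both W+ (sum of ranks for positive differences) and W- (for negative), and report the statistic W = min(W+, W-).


Step 1: Drop any zero differences (none here) and take |d_i|.
|d| = [3, 7, 7, 2, 5, 4, 8, 5]
Step 2: Midrank |d_i| (ties get averaged ranks).
ranks: |3|->2, |7|->6.5, |7|->6.5, |2|->1, |5|->4.5, |4|->3, |8|->8, |5|->4.5
Step 3: Attach original signs; sum ranks with positive sign and with negative sign.
W+ = 6.5 + 6.5 + 1 + 3 + 8 + 4.5 = 29.5
W- = 2 + 4.5 = 6.5
(Check: W+ + W- = 36 should equal n(n+1)/2 = 36.)
Step 4: Test statistic W = min(W+, W-) = 6.5.
Step 5: Ties in |d|, so use the tie-corrected normal approximation.
        E[W] = n(n+1)/4 = 8*9/4 = 18.
        Tie groups: |d|=5 (t=2), |d|=7 (t=2); sum(t^3 - t) = 12.
        Var[W] = n(n+1)(2n+1)/24 - sum(t^3-t)/48 = 1224/24 - 12/48 = 50.75.
        z = (W - E[W]) / sqrt(Var[W]) = (6.5 - 18) / 7.1239 = -1.6143.
        Two-sided p = 2*Phi(z) = 0.106466.
Step 6: alpha = 0.05. fail to reject H0.

W+ = 29.5, W- = 6.5, W = min = 6.5, p = 0.106466, fail to reject H0.


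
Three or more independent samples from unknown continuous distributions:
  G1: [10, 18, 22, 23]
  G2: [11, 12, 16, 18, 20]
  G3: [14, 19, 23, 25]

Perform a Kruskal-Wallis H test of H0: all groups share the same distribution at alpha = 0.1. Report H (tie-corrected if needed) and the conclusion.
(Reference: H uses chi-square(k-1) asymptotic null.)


Step 1: Combine all N = 13 observations and assign midranks.
sorted (value, group, rank): (10,G1,1), (11,G2,2), (12,G2,3), (14,G3,4), (16,G2,5), (18,G1,6.5), (18,G2,6.5), (19,G3,8), (20,G2,9), (22,G1,10), (23,G1,11.5), (23,G3,11.5), (25,G3,13)
Step 2: Sum ranks within each group.
R_1 = 29 (n_1 = 4)
R_2 = 25.5 (n_2 = 5)
R_3 = 36.5 (n_3 = 4)
Step 3: H = 12/(N(N+1)) * sum(R_i^2/n_i) - 3(N+1)
     = 12/(13*14) * (29^2/4 + 25.5^2/5 + 36.5^2/4) - 3*14
     = 0.065934 * 673.362 - 42
     = 2.397527.
Step 4: Ties present; correction factor C = 1 - 12/(13^3 - 13) = 0.994505. Corrected H = 2.397527 / 0.994505 = 2.410773.
Step 5: Under H0, H ~ chi^2(2); p-value = 0.299576.
Step 6: alpha = 0.1. fail to reject H0.

H = 2.4108, df = 2, p = 0.299576, fail to reject H0.


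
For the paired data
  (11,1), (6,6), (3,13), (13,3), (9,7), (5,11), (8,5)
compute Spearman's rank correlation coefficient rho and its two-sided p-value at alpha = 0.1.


Step 1: Rank x and y separately (midranks; no ties here).
rank(x): 11->6, 6->3, 3->1, 13->7, 9->5, 5->2, 8->4
rank(y): 1->1, 6->4, 13->7, 3->2, 7->5, 11->6, 5->3
Step 2: d_i = R_x(i) - R_y(i); compute d_i^2.
  (6-1)^2=25, (3-4)^2=1, (1-7)^2=36, (7-2)^2=25, (5-5)^2=0, (2-6)^2=16, (4-3)^2=1
sum(d^2) = 104.
Step 3: rho = 1 - 6*104 / (7*(7^2 - 1)) = 1 - 624/336 = -0.857143.
Step 4: Under H0, t = rho * sqrt((n-2)/(1-rho^2)) = -3.7210 ~ t(5).
Step 5: Two-sided p-value from the t-distribution with 5 df = 0.013697.
Step 6: alpha = 0.1. reject H0.

rho = -0.8571, p = 0.013697, reject H0 at alpha = 0.1.


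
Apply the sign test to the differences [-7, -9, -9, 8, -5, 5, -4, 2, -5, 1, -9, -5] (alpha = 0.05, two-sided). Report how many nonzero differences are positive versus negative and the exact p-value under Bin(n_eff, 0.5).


Step 1: Discard zero differences. Original n = 12; n_eff = number of nonzero differences = 12.
Nonzero differences (with sign): -7, -9, -9, +8, -5, +5, -4, +2, -5, +1, -9, -5
Step 2: Count signs: positive = 4, negative = 8.
Step 3: Under H0: P(positive) = 0.5, so the number of positives S ~ Bin(12, 0.5).
Step 4: Two-sided exact p-value = sum of Bin(12,0.5) probabilities at or below the observed probability = 0.387695.
Step 5: alpha = 0.05. fail to reject H0.

n_eff = 12, pos = 4, neg = 8, p = 0.387695, fail to reject H0.


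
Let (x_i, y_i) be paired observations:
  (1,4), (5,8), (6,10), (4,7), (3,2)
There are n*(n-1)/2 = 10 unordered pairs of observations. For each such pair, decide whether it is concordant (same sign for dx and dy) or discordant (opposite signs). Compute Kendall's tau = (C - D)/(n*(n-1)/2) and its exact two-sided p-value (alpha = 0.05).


Step 1: Enumerate the 10 unordered pairs (i,j) with i<j and classify each by sign(x_j-x_i) * sign(y_j-y_i).
  (1,2):dx=+4,dy=+4->C; (1,3):dx=+5,dy=+6->C; (1,4):dx=+3,dy=+3->C; (1,5):dx=+2,dy=-2->D
  (2,3):dx=+1,dy=+2->C; (2,4):dx=-1,dy=-1->C; (2,5):dx=-2,dy=-6->C; (3,4):dx=-2,dy=-3->C
  (3,5):dx=-3,dy=-8->C; (4,5):dx=-1,dy=-5->C
Step 2: C = 9, D = 1, total pairs = 10.
Step 3: tau = (C - D)/(n(n-1)/2) = (9 - 1)/10 = 0.800000.
Step 4: Exact two-sided p-value (enumerate n! = 120 permutations of y under H0): p = 0.083333.
Step 5: alpha = 0.05. fail to reject H0.

tau_b = 0.8000 (C=9, D=1), p = 0.083333, fail to reject H0.


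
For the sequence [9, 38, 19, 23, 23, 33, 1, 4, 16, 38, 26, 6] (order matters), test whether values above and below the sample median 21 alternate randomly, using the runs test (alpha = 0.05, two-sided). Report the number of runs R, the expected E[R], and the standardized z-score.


Step 1: Compute median = 21; label A = above, B = below.
Labels in order: BABAAABBBAAB  (n_A = 6, n_B = 6)
Step 2: Count runs R = 7.
Step 3: Under H0 (random ordering), E[R] = 2*n_A*n_B/(n_A+n_B) + 1 = 2*6*6/12 + 1 = 7.0000.
        Var[R] = 2*n_A*n_B*(2*n_A*n_B - n_A - n_B) / ((n_A+n_B)^2 * (n_A+n_B-1)) = 4320/1584 = 2.7273.
        SD[R] = 1.6514.
Step 4: R = E[R], so z = 0 with no continuity correction.
Step 5: Two-sided p-value via normal approximation = 2*(1 - Phi(|z|)) = 1.000000.
Step 6: alpha = 0.05. fail to reject H0.

R = 7, z = 0.0000, p = 1.000000, fail to reject H0.


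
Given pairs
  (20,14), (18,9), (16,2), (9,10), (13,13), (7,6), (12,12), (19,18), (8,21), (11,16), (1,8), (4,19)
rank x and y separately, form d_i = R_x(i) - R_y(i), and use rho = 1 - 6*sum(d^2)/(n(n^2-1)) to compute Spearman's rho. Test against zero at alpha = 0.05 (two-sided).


Step 1: Rank x and y separately (midranks; no ties here).
rank(x): 20->12, 18->10, 16->9, 9->5, 13->8, 7->3, 12->7, 19->11, 8->4, 11->6, 1->1, 4->2
rank(y): 14->8, 9->4, 2->1, 10->5, 13->7, 6->2, 12->6, 18->10, 21->12, 16->9, 8->3, 19->11
Step 2: d_i = R_x(i) - R_y(i); compute d_i^2.
  (12-8)^2=16, (10-4)^2=36, (9-1)^2=64, (5-5)^2=0, (8-7)^2=1, (3-2)^2=1, (7-6)^2=1, (11-10)^2=1, (4-12)^2=64, (6-9)^2=9, (1-3)^2=4, (2-11)^2=81
sum(d^2) = 278.
Step 3: rho = 1 - 6*278 / (12*(12^2 - 1)) = 1 - 1668/1716 = 0.027972.
Step 4: Under H0, t = rho * sqrt((n-2)/(1-rho^2)) = 0.0885 ~ t(10).
Step 5: Two-sided p-value from the t-distribution with 10 df = 0.931234.
Step 6: alpha = 0.05. fail to reject H0.

rho = 0.0280, p = 0.931234, fail to reject H0 at alpha = 0.05.


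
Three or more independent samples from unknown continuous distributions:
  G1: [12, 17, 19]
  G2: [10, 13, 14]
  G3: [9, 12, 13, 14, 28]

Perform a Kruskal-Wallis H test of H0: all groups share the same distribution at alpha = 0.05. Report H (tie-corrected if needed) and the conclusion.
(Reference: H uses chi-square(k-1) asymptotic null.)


Step 1: Combine all N = 11 observations and assign midranks.
sorted (value, group, rank): (9,G3,1), (10,G2,2), (12,G1,3.5), (12,G3,3.5), (13,G2,5.5), (13,G3,5.5), (14,G2,7.5), (14,G3,7.5), (17,G1,9), (19,G1,10), (28,G3,11)
Step 2: Sum ranks within each group.
R_1 = 22.5 (n_1 = 3)
R_2 = 15 (n_2 = 3)
R_3 = 28.5 (n_3 = 5)
Step 3: H = 12/(N(N+1)) * sum(R_i^2/n_i) - 3(N+1)
     = 12/(11*12) * (22.5^2/3 + 15^2/3 + 28.5^2/5) - 3*12
     = 0.090909 * 406.2 - 36
     = 0.927273.
Step 4: Ties present; correction factor C = 1 - 18/(11^3 - 11) = 0.986364. Corrected H = 0.927273 / 0.986364 = 0.940092.
Step 5: Under H0, H ~ chi^2(2); p-value = 0.624973.
Step 6: alpha = 0.05. fail to reject H0.

H = 0.9401, df = 2, p = 0.624973, fail to reject H0.


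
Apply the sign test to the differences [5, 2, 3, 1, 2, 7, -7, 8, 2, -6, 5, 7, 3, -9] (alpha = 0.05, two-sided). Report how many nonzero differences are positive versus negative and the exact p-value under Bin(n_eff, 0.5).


Step 1: Discard zero differences. Original n = 14; n_eff = number of nonzero differences = 14.
Nonzero differences (with sign): +5, +2, +3, +1, +2, +7, -7, +8, +2, -6, +5, +7, +3, -9
Step 2: Count signs: positive = 11, negative = 3.
Step 3: Under H0: P(positive) = 0.5, so the number of positives S ~ Bin(14, 0.5).
Step 4: Two-sided exact p-value = sum of Bin(14,0.5) probabilities at or below the observed probability = 0.057373.
Step 5: alpha = 0.05. fail to reject H0.

n_eff = 14, pos = 11, neg = 3, p = 0.057373, fail to reject H0.


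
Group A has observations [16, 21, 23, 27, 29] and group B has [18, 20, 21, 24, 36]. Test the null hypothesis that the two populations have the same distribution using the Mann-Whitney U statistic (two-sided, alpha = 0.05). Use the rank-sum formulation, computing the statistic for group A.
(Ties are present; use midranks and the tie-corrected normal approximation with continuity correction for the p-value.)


Step 1: Combine and sort all 10 observations; assign midranks.
sorted (value, group): (16,X), (18,Y), (20,Y), (21,X), (21,Y), (23,X), (24,Y), (27,X), (29,X), (36,Y)
ranks: 16->1, 18->2, 20->3, 21->4.5, 21->4.5, 23->6, 24->7, 27->8, 29->9, 36->10
Step 2: Rank sum for X: R1 = 1 + 4.5 + 6 + 8 + 9 = 28.5.
Step 3: U_X = R1 - n1(n1+1)/2 = 28.5 - 5*6/2 = 28.5 - 15 = 13.5.
       U_Y = n1*n2 - U_X = 25 - 13.5 = 11.5.
Step 4: Ties are present, so use the tie-corrected normal approximation (with continuity correction) for the p-value.
Step 5: p-value = 0.916563; compare to alpha = 0.05. fail to reject H0.

U_X = 13.5, p = 0.916563, fail to reject H0 at alpha = 0.05.


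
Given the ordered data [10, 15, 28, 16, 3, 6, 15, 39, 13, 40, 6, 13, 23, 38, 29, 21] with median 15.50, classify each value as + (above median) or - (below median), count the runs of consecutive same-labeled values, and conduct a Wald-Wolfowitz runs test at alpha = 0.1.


Step 1: Compute median = 15.50; label A = above, B = below.
Labels in order: BBAABBBABABBAAAA  (n_A = 8, n_B = 8)
Step 2: Count runs R = 8.
Step 3: Under H0 (random ordering), E[R] = 2*n_A*n_B/(n_A+n_B) + 1 = 2*8*8/16 + 1 = 9.0000.
        Var[R] = 2*n_A*n_B*(2*n_A*n_B - n_A - n_B) / ((n_A+n_B)^2 * (n_A+n_B-1)) = 14336/3840 = 3.7333.
        SD[R] = 1.9322.
Step 4: Continuity-corrected z = (R + 0.5 - E[R]) / SD[R] = (8 + 0.5 - 9.0000) / 1.9322 = -0.2588.
Step 5: Two-sided p-value via normal approximation = 2*(1 - Phi(|z|)) = 0.795809.
Step 6: alpha = 0.1. fail to reject H0.

R = 8, z = -0.2588, p = 0.795809, fail to reject H0.


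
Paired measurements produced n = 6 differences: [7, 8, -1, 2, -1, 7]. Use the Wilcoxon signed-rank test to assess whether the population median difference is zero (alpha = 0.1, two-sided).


Step 1: Drop any zero differences (none here) and take |d_i|.
|d| = [7, 8, 1, 2, 1, 7]
Step 2: Midrank |d_i| (ties get averaged ranks).
ranks: |7|->4.5, |8|->6, |1|->1.5, |2|->3, |1|->1.5, |7|->4.5
Step 3: Attach original signs; sum ranks with positive sign and with negative sign.
W+ = 4.5 + 6 + 3 + 4.5 = 18
W- = 1.5 + 1.5 = 3
(Check: W+ + W- = 21 should equal n(n+1)/2 = 21.)
Step 4: Test statistic W = min(W+, W-) = 3.
Step 5: Ties in |d|, so use the tie-corrected normal approximation.
        E[W] = n(n+1)/4 = 6*7/4 = 10.5.
        Tie groups: |d|=1 (t=2), |d|=7 (t=2); sum(t^3 - t) = 12.
        Var[W] = n(n+1)(2n+1)/24 - sum(t^3-t)/48 = 546/24 - 12/48 = 22.5.
        z = (W - E[W]) / sqrt(Var[W]) = (3 - 10.5) / 4.7434 = -1.5811.
        Two-sided p = 2*Phi(z) = 0.113846.
Step 6: alpha = 0.1. fail to reject H0.

W+ = 18, W- = 3, W = min = 3, p = 0.113846, fail to reject H0.


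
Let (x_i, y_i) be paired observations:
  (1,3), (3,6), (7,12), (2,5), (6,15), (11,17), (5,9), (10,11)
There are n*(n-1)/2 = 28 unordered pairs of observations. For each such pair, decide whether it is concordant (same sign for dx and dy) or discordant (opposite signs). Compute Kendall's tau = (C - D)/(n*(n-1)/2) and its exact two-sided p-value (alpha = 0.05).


Step 1: Enumerate the 28 unordered pairs (i,j) with i<j and classify each by sign(x_j-x_i) * sign(y_j-y_i).
  (1,2):dx=+2,dy=+3->C; (1,3):dx=+6,dy=+9->C; (1,4):dx=+1,dy=+2->C; (1,5):dx=+5,dy=+12->C
  (1,6):dx=+10,dy=+14->C; (1,7):dx=+4,dy=+6->C; (1,8):dx=+9,dy=+8->C; (2,3):dx=+4,dy=+6->C
  (2,4):dx=-1,dy=-1->C; (2,5):dx=+3,dy=+9->C; (2,6):dx=+8,dy=+11->C; (2,7):dx=+2,dy=+3->C
  (2,8):dx=+7,dy=+5->C; (3,4):dx=-5,dy=-7->C; (3,5):dx=-1,dy=+3->D; (3,6):dx=+4,dy=+5->C
  (3,7):dx=-2,dy=-3->C; (3,8):dx=+3,dy=-1->D; (4,5):dx=+4,dy=+10->C; (4,6):dx=+9,dy=+12->C
  (4,7):dx=+3,dy=+4->C; (4,8):dx=+8,dy=+6->C; (5,6):dx=+5,dy=+2->C; (5,7):dx=-1,dy=-6->C
  (5,8):dx=+4,dy=-4->D; (6,7):dx=-6,dy=-8->C; (6,8):dx=-1,dy=-6->C; (7,8):dx=+5,dy=+2->C
Step 2: C = 25, D = 3, total pairs = 28.
Step 3: tau = (C - D)/(n(n-1)/2) = (25 - 3)/28 = 0.785714.
Step 4: Exact two-sided p-value (enumerate n! = 40320 permutations of y under H0): p = 0.005506.
Step 5: alpha = 0.05. reject H0.

tau_b = 0.7857 (C=25, D=3), p = 0.005506, reject H0.


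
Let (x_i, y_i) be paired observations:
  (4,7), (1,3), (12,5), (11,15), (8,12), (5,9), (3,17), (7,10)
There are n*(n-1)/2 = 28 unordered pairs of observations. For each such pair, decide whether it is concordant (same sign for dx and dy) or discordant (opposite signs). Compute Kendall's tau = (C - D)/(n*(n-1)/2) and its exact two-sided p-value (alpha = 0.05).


Step 1: Enumerate the 28 unordered pairs (i,j) with i<j and classify each by sign(x_j-x_i) * sign(y_j-y_i).
  (1,2):dx=-3,dy=-4->C; (1,3):dx=+8,dy=-2->D; (1,4):dx=+7,dy=+8->C; (1,5):dx=+4,dy=+5->C
  (1,6):dx=+1,dy=+2->C; (1,7):dx=-1,dy=+10->D; (1,8):dx=+3,dy=+3->C; (2,3):dx=+11,dy=+2->C
  (2,4):dx=+10,dy=+12->C; (2,5):dx=+7,dy=+9->C; (2,6):dx=+4,dy=+6->C; (2,7):dx=+2,dy=+14->C
  (2,8):dx=+6,dy=+7->C; (3,4):dx=-1,dy=+10->D; (3,5):dx=-4,dy=+7->D; (3,6):dx=-7,dy=+4->D
  (3,7):dx=-9,dy=+12->D; (3,8):dx=-5,dy=+5->D; (4,5):dx=-3,dy=-3->C; (4,6):dx=-6,dy=-6->C
  (4,7):dx=-8,dy=+2->D; (4,8):dx=-4,dy=-5->C; (5,6):dx=-3,dy=-3->C; (5,7):dx=-5,dy=+5->D
  (5,8):dx=-1,dy=-2->C; (6,7):dx=-2,dy=+8->D; (6,8):dx=+2,dy=+1->C; (7,8):dx=+4,dy=-7->D
Step 2: C = 17, D = 11, total pairs = 28.
Step 3: tau = (C - D)/(n(n-1)/2) = (17 - 11)/28 = 0.214286.
Step 4: Exact two-sided p-value (enumerate n! = 40320 permutations of y under H0): p = 0.548413.
Step 5: alpha = 0.05. fail to reject H0.

tau_b = 0.2143 (C=17, D=11), p = 0.548413, fail to reject H0.


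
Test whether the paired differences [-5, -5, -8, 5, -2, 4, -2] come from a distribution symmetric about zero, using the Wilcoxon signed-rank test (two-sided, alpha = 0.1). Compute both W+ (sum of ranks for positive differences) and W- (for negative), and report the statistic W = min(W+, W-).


Step 1: Drop any zero differences (none here) and take |d_i|.
|d| = [5, 5, 8, 5, 2, 4, 2]
Step 2: Midrank |d_i| (ties get averaged ranks).
ranks: |5|->5, |5|->5, |8|->7, |5|->5, |2|->1.5, |4|->3, |2|->1.5
Step 3: Attach original signs; sum ranks with positive sign and with negative sign.
W+ = 5 + 3 = 8
W- = 5 + 5 + 7 + 1.5 + 1.5 = 20
(Check: W+ + W- = 28 should equal n(n+1)/2 = 28.)
Step 4: Test statistic W = min(W+, W-) = 8.
Step 5: Ties in |d|, so use the tie-corrected normal approximation.
        E[W] = n(n+1)/4 = 7*8/4 = 14.
        Tie groups: |d|=2 (t=2), |d|=5 (t=3); sum(t^3 - t) = 30.
        Var[W] = n(n+1)(2n+1)/24 - sum(t^3-t)/48 = 840/24 - 30/48 = 34.375.
        z = (W - E[W]) / sqrt(Var[W]) = (8 - 14) / 5.8630 = -1.0234.
        Two-sided p = 2*Phi(z) = 0.306136.
Step 6: alpha = 0.1. fail to reject H0.

W+ = 8, W- = 20, W = min = 8, p = 0.306136, fail to reject H0.


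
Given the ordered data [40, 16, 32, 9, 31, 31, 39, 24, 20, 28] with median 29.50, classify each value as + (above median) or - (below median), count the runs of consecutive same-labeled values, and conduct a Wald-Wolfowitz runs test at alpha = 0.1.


Step 1: Compute median = 29.50; label A = above, B = below.
Labels in order: ABABAAABBB  (n_A = 5, n_B = 5)
Step 2: Count runs R = 6.
Step 3: Under H0 (random ordering), E[R] = 2*n_A*n_B/(n_A+n_B) + 1 = 2*5*5/10 + 1 = 6.0000.
        Var[R] = 2*n_A*n_B*(2*n_A*n_B - n_A - n_B) / ((n_A+n_B)^2 * (n_A+n_B-1)) = 2000/900 = 2.2222.
        SD[R] = 1.4907.
Step 4: R = E[R], so z = 0 with no continuity correction.
Step 5: Two-sided p-value via normal approximation = 2*(1 - Phi(|z|)) = 1.000000.
Step 6: alpha = 0.1. fail to reject H0.

R = 6, z = 0.0000, p = 1.000000, fail to reject H0.


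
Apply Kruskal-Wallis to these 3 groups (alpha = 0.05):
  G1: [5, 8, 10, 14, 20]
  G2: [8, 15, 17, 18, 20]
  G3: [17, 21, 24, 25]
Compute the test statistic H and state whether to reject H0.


Step 1: Combine all N = 14 observations and assign midranks.
sorted (value, group, rank): (5,G1,1), (8,G1,2.5), (8,G2,2.5), (10,G1,4), (14,G1,5), (15,G2,6), (17,G2,7.5), (17,G3,7.5), (18,G2,9), (20,G1,10.5), (20,G2,10.5), (21,G3,12), (24,G3,13), (25,G3,14)
Step 2: Sum ranks within each group.
R_1 = 23 (n_1 = 5)
R_2 = 35.5 (n_2 = 5)
R_3 = 46.5 (n_3 = 4)
Step 3: H = 12/(N(N+1)) * sum(R_i^2/n_i) - 3(N+1)
     = 12/(14*15) * (23^2/5 + 35.5^2/5 + 46.5^2/4) - 3*15
     = 0.057143 * 898.413 - 45
     = 6.337857.
Step 4: Ties present; correction factor C = 1 - 18/(14^3 - 14) = 0.993407. Corrected H = 6.337857 / 0.993407 = 6.379923.
Step 5: Under H0, H ~ chi^2(2); p-value = 0.041173.
Step 6: alpha = 0.05. reject H0.

H = 6.3799, df = 2, p = 0.041173, reject H0.


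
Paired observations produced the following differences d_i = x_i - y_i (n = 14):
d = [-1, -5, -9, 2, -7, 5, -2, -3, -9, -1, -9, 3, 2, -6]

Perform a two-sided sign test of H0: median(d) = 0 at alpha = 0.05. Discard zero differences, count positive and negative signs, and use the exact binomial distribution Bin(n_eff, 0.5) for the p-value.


Step 1: Discard zero differences. Original n = 14; n_eff = number of nonzero differences = 14.
Nonzero differences (with sign): -1, -5, -9, +2, -7, +5, -2, -3, -9, -1, -9, +3, +2, -6
Step 2: Count signs: positive = 4, negative = 10.
Step 3: Under H0: P(positive) = 0.5, so the number of positives S ~ Bin(14, 0.5).
Step 4: Two-sided exact p-value = sum of Bin(14,0.5) probabilities at or below the observed probability = 0.179565.
Step 5: alpha = 0.05. fail to reject H0.

n_eff = 14, pos = 4, neg = 10, p = 0.179565, fail to reject H0.


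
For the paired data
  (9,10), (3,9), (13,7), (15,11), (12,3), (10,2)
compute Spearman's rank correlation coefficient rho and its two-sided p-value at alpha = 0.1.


Step 1: Rank x and y separately (midranks; no ties here).
rank(x): 9->2, 3->1, 13->5, 15->6, 12->4, 10->3
rank(y): 10->5, 9->4, 7->3, 11->6, 3->2, 2->1
Step 2: d_i = R_x(i) - R_y(i); compute d_i^2.
  (2-5)^2=9, (1-4)^2=9, (5-3)^2=4, (6-6)^2=0, (4-2)^2=4, (3-1)^2=4
sum(d^2) = 30.
Step 3: rho = 1 - 6*30 / (6*(6^2 - 1)) = 1 - 180/210 = 0.142857.
Step 4: Under H0, t = rho * sqrt((n-2)/(1-rho^2)) = 0.2887 ~ t(4).
Step 5: Two-sided p-value from the t-distribution with 4 df = 0.787172.
Step 6: alpha = 0.1. fail to reject H0.

rho = 0.1429, p = 0.787172, fail to reject H0 at alpha = 0.1.


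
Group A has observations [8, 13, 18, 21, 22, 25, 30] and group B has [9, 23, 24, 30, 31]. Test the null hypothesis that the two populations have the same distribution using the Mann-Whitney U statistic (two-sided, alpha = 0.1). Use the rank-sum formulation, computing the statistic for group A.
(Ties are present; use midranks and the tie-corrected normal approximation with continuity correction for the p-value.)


Step 1: Combine and sort all 12 observations; assign midranks.
sorted (value, group): (8,X), (9,Y), (13,X), (18,X), (21,X), (22,X), (23,Y), (24,Y), (25,X), (30,X), (30,Y), (31,Y)
ranks: 8->1, 9->2, 13->3, 18->4, 21->5, 22->6, 23->7, 24->8, 25->9, 30->10.5, 30->10.5, 31->12
Step 2: Rank sum for X: R1 = 1 + 3 + 4 + 5 + 6 + 9 + 10.5 = 38.5.
Step 3: U_X = R1 - n1(n1+1)/2 = 38.5 - 7*8/2 = 38.5 - 28 = 10.5.
       U_Y = n1*n2 - U_X = 35 - 10.5 = 24.5.
Step 4: Ties are present, so use the tie-corrected normal approximation (with continuity correction) for the p-value.
Step 5: p-value = 0.290307; compare to alpha = 0.1. fail to reject H0.

U_X = 10.5, p = 0.290307, fail to reject H0 at alpha = 0.1.


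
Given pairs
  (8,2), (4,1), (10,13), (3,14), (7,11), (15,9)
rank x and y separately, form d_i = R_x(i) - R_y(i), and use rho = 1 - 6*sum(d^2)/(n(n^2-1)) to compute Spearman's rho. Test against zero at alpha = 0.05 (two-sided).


Step 1: Rank x and y separately (midranks; no ties here).
rank(x): 8->4, 4->2, 10->5, 3->1, 7->3, 15->6
rank(y): 2->2, 1->1, 13->5, 14->6, 11->4, 9->3
Step 2: d_i = R_x(i) - R_y(i); compute d_i^2.
  (4-2)^2=4, (2-1)^2=1, (5-5)^2=0, (1-6)^2=25, (3-4)^2=1, (6-3)^2=9
sum(d^2) = 40.
Step 3: rho = 1 - 6*40 / (6*(6^2 - 1)) = 1 - 240/210 = -0.142857.
Step 4: Under H0, t = rho * sqrt((n-2)/(1-rho^2)) = -0.2887 ~ t(4).
Step 5: Two-sided p-value from the t-distribution with 4 df = 0.787172.
Step 6: alpha = 0.05. fail to reject H0.

rho = -0.1429, p = 0.787172, fail to reject H0 at alpha = 0.05.


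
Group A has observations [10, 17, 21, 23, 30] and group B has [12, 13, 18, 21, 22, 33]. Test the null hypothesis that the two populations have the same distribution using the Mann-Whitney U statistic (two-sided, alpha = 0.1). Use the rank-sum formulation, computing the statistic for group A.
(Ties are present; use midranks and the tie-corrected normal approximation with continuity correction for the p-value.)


Step 1: Combine and sort all 11 observations; assign midranks.
sorted (value, group): (10,X), (12,Y), (13,Y), (17,X), (18,Y), (21,X), (21,Y), (22,Y), (23,X), (30,X), (33,Y)
ranks: 10->1, 12->2, 13->3, 17->4, 18->5, 21->6.5, 21->6.5, 22->8, 23->9, 30->10, 33->11
Step 2: Rank sum for X: R1 = 1 + 4 + 6.5 + 9 + 10 = 30.5.
Step 3: U_X = R1 - n1(n1+1)/2 = 30.5 - 5*6/2 = 30.5 - 15 = 15.5.
       U_Y = n1*n2 - U_X = 30 - 15.5 = 14.5.
Step 4: Ties are present, so use the tie-corrected normal approximation (with continuity correction) for the p-value.
Step 5: p-value = 1.000000; compare to alpha = 0.1. fail to reject H0.

U_X = 15.5, p = 1.000000, fail to reject H0 at alpha = 0.1.


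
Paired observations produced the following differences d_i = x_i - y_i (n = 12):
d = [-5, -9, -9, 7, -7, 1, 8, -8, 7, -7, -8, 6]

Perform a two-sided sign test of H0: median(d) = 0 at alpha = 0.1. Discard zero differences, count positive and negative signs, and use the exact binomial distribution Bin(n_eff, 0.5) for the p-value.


Step 1: Discard zero differences. Original n = 12; n_eff = number of nonzero differences = 12.
Nonzero differences (with sign): -5, -9, -9, +7, -7, +1, +8, -8, +7, -7, -8, +6
Step 2: Count signs: positive = 5, negative = 7.
Step 3: Under H0: P(positive) = 0.5, so the number of positives S ~ Bin(12, 0.5).
Step 4: Two-sided exact p-value = sum of Bin(12,0.5) probabilities at or below the observed probability = 0.774414.
Step 5: alpha = 0.1. fail to reject H0.

n_eff = 12, pos = 5, neg = 7, p = 0.774414, fail to reject H0.


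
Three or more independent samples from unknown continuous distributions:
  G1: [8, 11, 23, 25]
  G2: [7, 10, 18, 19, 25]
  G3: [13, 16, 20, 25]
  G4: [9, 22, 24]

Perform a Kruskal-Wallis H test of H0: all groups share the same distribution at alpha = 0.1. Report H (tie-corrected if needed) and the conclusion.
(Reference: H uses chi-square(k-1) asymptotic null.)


Step 1: Combine all N = 16 observations and assign midranks.
sorted (value, group, rank): (7,G2,1), (8,G1,2), (9,G4,3), (10,G2,4), (11,G1,5), (13,G3,6), (16,G3,7), (18,G2,8), (19,G2,9), (20,G3,10), (22,G4,11), (23,G1,12), (24,G4,13), (25,G1,15), (25,G2,15), (25,G3,15)
Step 2: Sum ranks within each group.
R_1 = 34 (n_1 = 4)
R_2 = 37 (n_2 = 5)
R_3 = 38 (n_3 = 4)
R_4 = 27 (n_4 = 3)
Step 3: H = 12/(N(N+1)) * sum(R_i^2/n_i) - 3(N+1)
     = 12/(16*17) * (34^2/4 + 37^2/5 + 38^2/4 + 27^2/3) - 3*17
     = 0.044118 * 1166.8 - 51
     = 0.476471.
Step 4: Ties present; correction factor C = 1 - 24/(16^3 - 16) = 0.994118. Corrected H = 0.476471 / 0.994118 = 0.479290.
Step 5: Under H0, H ~ chi^2(3); p-value = 0.923417.
Step 6: alpha = 0.1. fail to reject H0.

H = 0.4793, df = 3, p = 0.923417, fail to reject H0.


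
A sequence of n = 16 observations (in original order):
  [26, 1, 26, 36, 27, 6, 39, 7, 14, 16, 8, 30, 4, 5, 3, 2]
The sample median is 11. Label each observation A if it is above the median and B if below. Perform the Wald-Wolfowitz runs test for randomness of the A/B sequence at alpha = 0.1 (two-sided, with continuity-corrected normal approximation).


Step 1: Compute median = 11; label A = above, B = below.
Labels in order: ABAAABABAABABBBB  (n_A = 8, n_B = 8)
Step 2: Count runs R = 10.
Step 3: Under H0 (random ordering), E[R] = 2*n_A*n_B/(n_A+n_B) + 1 = 2*8*8/16 + 1 = 9.0000.
        Var[R] = 2*n_A*n_B*(2*n_A*n_B - n_A - n_B) / ((n_A+n_B)^2 * (n_A+n_B-1)) = 14336/3840 = 3.7333.
        SD[R] = 1.9322.
Step 4: Continuity-corrected z = (R - 0.5 - E[R]) / SD[R] = (10 - 0.5 - 9.0000) / 1.9322 = 0.2588.
Step 5: Two-sided p-value via normal approximation = 2*(1 - Phi(|z|)) = 0.795809.
Step 6: alpha = 0.1. fail to reject H0.

R = 10, z = 0.2588, p = 0.795809, fail to reject H0.


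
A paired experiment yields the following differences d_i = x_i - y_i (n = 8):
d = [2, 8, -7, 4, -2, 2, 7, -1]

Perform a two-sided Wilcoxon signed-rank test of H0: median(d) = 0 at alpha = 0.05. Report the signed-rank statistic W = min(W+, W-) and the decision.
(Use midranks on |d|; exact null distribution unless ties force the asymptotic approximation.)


Step 1: Drop any zero differences (none here) and take |d_i|.
|d| = [2, 8, 7, 4, 2, 2, 7, 1]
Step 2: Midrank |d_i| (ties get averaged ranks).
ranks: |2|->3, |8|->8, |7|->6.5, |4|->5, |2|->3, |2|->3, |7|->6.5, |1|->1
Step 3: Attach original signs; sum ranks with positive sign and with negative sign.
W+ = 3 + 8 + 5 + 3 + 6.5 = 25.5
W- = 6.5 + 3 + 1 = 10.5
(Check: W+ + W- = 36 should equal n(n+1)/2 = 36.)
Step 4: Test statistic W = min(W+, W-) = 10.5.
Step 5: Ties in |d|, so use the tie-corrected normal approximation.
        E[W] = n(n+1)/4 = 8*9/4 = 18.
        Tie groups: |d|=2 (t=3), |d|=7 (t=2); sum(t^3 - t) = 30.
        Var[W] = n(n+1)(2n+1)/24 - sum(t^3-t)/48 = 1224/24 - 30/48 = 50.375.
        z = (W - E[W]) / sqrt(Var[W]) = (10.5 - 18) / 7.0975 = -1.0567.
        Two-sided p = 2*Phi(z) = 0.290646.
Step 6: alpha = 0.05. fail to reject H0.

W+ = 25.5, W- = 10.5, W = min = 10.5, p = 0.290646, fail to reject H0.


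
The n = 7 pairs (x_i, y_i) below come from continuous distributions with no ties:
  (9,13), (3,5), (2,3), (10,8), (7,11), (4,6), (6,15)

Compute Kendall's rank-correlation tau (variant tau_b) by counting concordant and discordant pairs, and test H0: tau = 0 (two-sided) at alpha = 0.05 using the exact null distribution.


Step 1: Enumerate the 21 unordered pairs (i,j) with i<j and classify each by sign(x_j-x_i) * sign(y_j-y_i).
  (1,2):dx=-6,dy=-8->C; (1,3):dx=-7,dy=-10->C; (1,4):dx=+1,dy=-5->D; (1,5):dx=-2,dy=-2->C
  (1,6):dx=-5,dy=-7->C; (1,7):dx=-3,dy=+2->D; (2,3):dx=-1,dy=-2->C; (2,4):dx=+7,dy=+3->C
  (2,5):dx=+4,dy=+6->C; (2,6):dx=+1,dy=+1->C; (2,7):dx=+3,dy=+10->C; (3,4):dx=+8,dy=+5->C
  (3,5):dx=+5,dy=+8->C; (3,6):dx=+2,dy=+3->C; (3,7):dx=+4,dy=+12->C; (4,5):dx=-3,dy=+3->D
  (4,6):dx=-6,dy=-2->C; (4,7):dx=-4,dy=+7->D; (5,6):dx=-3,dy=-5->C; (5,7):dx=-1,dy=+4->D
  (6,7):dx=+2,dy=+9->C
Step 2: C = 16, D = 5, total pairs = 21.
Step 3: tau = (C - D)/(n(n-1)/2) = (16 - 5)/21 = 0.523810.
Step 4: Exact two-sided p-value (enumerate n! = 5040 permutations of y under H0): p = 0.136111.
Step 5: alpha = 0.05. fail to reject H0.

tau_b = 0.5238 (C=16, D=5), p = 0.136111, fail to reject H0.


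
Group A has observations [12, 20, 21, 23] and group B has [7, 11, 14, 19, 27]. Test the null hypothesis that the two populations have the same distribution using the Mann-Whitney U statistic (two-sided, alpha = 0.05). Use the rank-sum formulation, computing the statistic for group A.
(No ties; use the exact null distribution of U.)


Step 1: Combine and sort all 9 observations; assign midranks.
sorted (value, group): (7,Y), (11,Y), (12,X), (14,Y), (19,Y), (20,X), (21,X), (23,X), (27,Y)
ranks: 7->1, 11->2, 12->3, 14->4, 19->5, 20->6, 21->7, 23->8, 27->9
Step 2: Rank sum for X: R1 = 3 + 6 + 7 + 8 = 24.
Step 3: U_X = R1 - n1(n1+1)/2 = 24 - 4*5/2 = 24 - 10 = 14.
       U_Y = n1*n2 - U_X = 20 - 14 = 6.
Step 4: No ties, so the exact null distribution of U (based on enumerating the C(9,4) = 126 equally likely rank assignments) gives the two-sided p-value.
Step 5: p-value = 0.412698; compare to alpha = 0.05. fail to reject H0.

U_X = 14, p = 0.412698, fail to reject H0 at alpha = 0.05.


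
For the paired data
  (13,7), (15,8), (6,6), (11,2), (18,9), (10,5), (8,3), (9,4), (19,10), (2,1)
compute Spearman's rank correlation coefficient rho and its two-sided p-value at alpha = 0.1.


Step 1: Rank x and y separately (midranks; no ties here).
rank(x): 13->7, 15->8, 6->2, 11->6, 18->9, 10->5, 8->3, 9->4, 19->10, 2->1
rank(y): 7->7, 8->8, 6->6, 2->2, 9->9, 5->5, 3->3, 4->4, 10->10, 1->1
Step 2: d_i = R_x(i) - R_y(i); compute d_i^2.
  (7-7)^2=0, (8-8)^2=0, (2-6)^2=16, (6-2)^2=16, (9-9)^2=0, (5-5)^2=0, (3-3)^2=0, (4-4)^2=0, (10-10)^2=0, (1-1)^2=0
sum(d^2) = 32.
Step 3: rho = 1 - 6*32 / (10*(10^2 - 1)) = 1 - 192/990 = 0.806061.
Step 4: Under H0, t = rho * sqrt((n-2)/(1-rho^2)) = 3.8522 ~ t(8).
Step 5: Two-sided p-value from the t-distribution with 8 df = 0.004862.
Step 6: alpha = 0.1. reject H0.

rho = 0.8061, p = 0.004862, reject H0 at alpha = 0.1.


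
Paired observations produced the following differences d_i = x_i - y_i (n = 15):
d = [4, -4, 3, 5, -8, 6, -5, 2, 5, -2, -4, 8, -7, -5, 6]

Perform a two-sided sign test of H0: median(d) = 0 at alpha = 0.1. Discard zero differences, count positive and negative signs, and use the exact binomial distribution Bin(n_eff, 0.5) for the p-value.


Step 1: Discard zero differences. Original n = 15; n_eff = number of nonzero differences = 15.
Nonzero differences (with sign): +4, -4, +3, +5, -8, +6, -5, +2, +5, -2, -4, +8, -7, -5, +6
Step 2: Count signs: positive = 8, negative = 7.
Step 3: Under H0: P(positive) = 0.5, so the number of positives S ~ Bin(15, 0.5).
Step 4: Two-sided exact p-value = sum of Bin(15,0.5) probabilities at or below the observed probability = 1.000000.
Step 5: alpha = 0.1. fail to reject H0.

n_eff = 15, pos = 8, neg = 7, p = 1.000000, fail to reject H0.


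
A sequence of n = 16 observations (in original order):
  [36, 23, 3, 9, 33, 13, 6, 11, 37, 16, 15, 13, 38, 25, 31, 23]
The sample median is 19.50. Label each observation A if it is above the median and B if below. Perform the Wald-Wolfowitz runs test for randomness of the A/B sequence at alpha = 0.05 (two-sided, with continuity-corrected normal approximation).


Step 1: Compute median = 19.50; label A = above, B = below.
Labels in order: AABBABBBABBBAAAA  (n_A = 8, n_B = 8)
Step 2: Count runs R = 7.
Step 3: Under H0 (random ordering), E[R] = 2*n_A*n_B/(n_A+n_B) + 1 = 2*8*8/16 + 1 = 9.0000.
        Var[R] = 2*n_A*n_B*(2*n_A*n_B - n_A - n_B) / ((n_A+n_B)^2 * (n_A+n_B-1)) = 14336/3840 = 3.7333.
        SD[R] = 1.9322.
Step 4: Continuity-corrected z = (R + 0.5 - E[R]) / SD[R] = (7 + 0.5 - 9.0000) / 1.9322 = -0.7763.
Step 5: Two-sided p-value via normal approximation = 2*(1 - Phi(|z|)) = 0.437558.
Step 6: alpha = 0.05. fail to reject H0.

R = 7, z = -0.7763, p = 0.437558, fail to reject H0.


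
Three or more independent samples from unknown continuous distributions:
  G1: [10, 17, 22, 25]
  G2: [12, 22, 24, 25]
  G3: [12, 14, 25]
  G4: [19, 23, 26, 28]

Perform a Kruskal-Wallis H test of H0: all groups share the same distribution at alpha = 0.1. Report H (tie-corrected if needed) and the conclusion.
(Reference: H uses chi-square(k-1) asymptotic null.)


Step 1: Combine all N = 15 observations and assign midranks.
sorted (value, group, rank): (10,G1,1), (12,G2,2.5), (12,G3,2.5), (14,G3,4), (17,G1,5), (19,G4,6), (22,G1,7.5), (22,G2,7.5), (23,G4,9), (24,G2,10), (25,G1,12), (25,G2,12), (25,G3,12), (26,G4,14), (28,G4,15)
Step 2: Sum ranks within each group.
R_1 = 25.5 (n_1 = 4)
R_2 = 32 (n_2 = 4)
R_3 = 18.5 (n_3 = 3)
R_4 = 44 (n_4 = 4)
Step 3: H = 12/(N(N+1)) * sum(R_i^2/n_i) - 3(N+1)
     = 12/(15*16) * (25.5^2/4 + 32^2/4 + 18.5^2/3 + 44^2/4) - 3*16
     = 0.050000 * 1016.65 - 48
     = 2.832292.
Step 4: Ties present; correction factor C = 1 - 36/(15^3 - 15) = 0.989286. Corrected H = 2.832292 / 0.989286 = 2.862966.
Step 5: Under H0, H ~ chi^2(3); p-value = 0.413239.
Step 6: alpha = 0.1. fail to reject H0.

H = 2.8630, df = 3, p = 0.413239, fail to reject H0.


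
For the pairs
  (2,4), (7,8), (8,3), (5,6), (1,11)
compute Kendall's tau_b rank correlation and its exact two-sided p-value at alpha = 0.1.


Step 1: Enumerate the 10 unordered pairs (i,j) with i<j and classify each by sign(x_j-x_i) * sign(y_j-y_i).
  (1,2):dx=+5,dy=+4->C; (1,3):dx=+6,dy=-1->D; (1,4):dx=+3,dy=+2->C; (1,5):dx=-1,dy=+7->D
  (2,3):dx=+1,dy=-5->D; (2,4):dx=-2,dy=-2->C; (2,5):dx=-6,dy=+3->D; (3,4):dx=-3,dy=+3->D
  (3,5):dx=-7,dy=+8->D; (4,5):dx=-4,dy=+5->D
Step 2: C = 3, D = 7, total pairs = 10.
Step 3: tau = (C - D)/(n(n-1)/2) = (3 - 7)/10 = -0.400000.
Step 4: Exact two-sided p-value (enumerate n! = 120 permutations of y under H0): p = 0.483333.
Step 5: alpha = 0.1. fail to reject H0.

tau_b = -0.4000 (C=3, D=7), p = 0.483333, fail to reject H0.


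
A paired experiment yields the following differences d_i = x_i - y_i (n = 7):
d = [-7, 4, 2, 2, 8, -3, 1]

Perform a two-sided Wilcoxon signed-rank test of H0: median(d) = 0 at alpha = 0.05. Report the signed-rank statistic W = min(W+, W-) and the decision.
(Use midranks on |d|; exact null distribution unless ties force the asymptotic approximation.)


Step 1: Drop any zero differences (none here) and take |d_i|.
|d| = [7, 4, 2, 2, 8, 3, 1]
Step 2: Midrank |d_i| (ties get averaged ranks).
ranks: |7|->6, |4|->5, |2|->2.5, |2|->2.5, |8|->7, |3|->4, |1|->1
Step 3: Attach original signs; sum ranks with positive sign and with negative sign.
W+ = 5 + 2.5 + 2.5 + 7 + 1 = 18
W- = 6 + 4 = 10
(Check: W+ + W- = 28 should equal n(n+1)/2 = 28.)
Step 4: Test statistic W = min(W+, W-) = 10.
Step 5: Ties in |d|, so use the tie-corrected normal approximation.
        E[W] = n(n+1)/4 = 7*8/4 = 14.
        Tie groups: |d|=2 (t=2); sum(t^3 - t) = 6.
        Var[W] = n(n+1)(2n+1)/24 - sum(t^3-t)/48 = 840/24 - 6/48 = 34.875.
        z = (W - E[W]) / sqrt(Var[W]) = (10 - 14) / 5.9055 = -0.6773.
        Two-sided p = 2*Phi(z) = 0.498194.
Step 6: alpha = 0.05. fail to reject H0.

W+ = 18, W- = 10, W = min = 10, p = 0.498194, fail to reject H0.


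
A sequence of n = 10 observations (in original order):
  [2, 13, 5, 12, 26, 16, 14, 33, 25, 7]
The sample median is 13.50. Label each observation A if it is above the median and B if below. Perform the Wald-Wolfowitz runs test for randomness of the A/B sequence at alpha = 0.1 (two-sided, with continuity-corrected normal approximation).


Step 1: Compute median = 13.50; label A = above, B = below.
Labels in order: BBBBAAAAAB  (n_A = 5, n_B = 5)
Step 2: Count runs R = 3.
Step 3: Under H0 (random ordering), E[R] = 2*n_A*n_B/(n_A+n_B) + 1 = 2*5*5/10 + 1 = 6.0000.
        Var[R] = 2*n_A*n_B*(2*n_A*n_B - n_A - n_B) / ((n_A+n_B)^2 * (n_A+n_B-1)) = 2000/900 = 2.2222.
        SD[R] = 1.4907.
Step 4: Continuity-corrected z = (R + 0.5 - E[R]) / SD[R] = (3 + 0.5 - 6.0000) / 1.4907 = -1.6771.
Step 5: Two-sided p-value via normal approximation = 2*(1 - Phi(|z|)) = 0.093533.
Step 6: alpha = 0.1. reject H0.

R = 3, z = -1.6771, p = 0.093533, reject H0.
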